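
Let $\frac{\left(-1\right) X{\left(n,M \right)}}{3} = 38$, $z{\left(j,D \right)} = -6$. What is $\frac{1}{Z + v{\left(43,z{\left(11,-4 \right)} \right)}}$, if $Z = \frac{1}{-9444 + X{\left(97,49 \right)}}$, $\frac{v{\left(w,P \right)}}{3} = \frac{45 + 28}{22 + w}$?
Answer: $\frac{621270}{2093137} \approx 0.29681$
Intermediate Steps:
$v{\left(w,P \right)} = \frac{219}{22 + w}$ ($v{\left(w,P \right)} = 3 \frac{45 + 28}{22 + w} = 3 \frac{73}{22 + w} = \frac{219}{22 + w}$)
$X{\left(n,M \right)} = -114$ ($X{\left(n,M \right)} = \left(-3\right) 38 = -114$)
$Z = - \frac{1}{9558}$ ($Z = \frac{1}{-9444 - 114} = \frac{1}{-9558} = - \frac{1}{9558} \approx -0.00010462$)
$\frac{1}{Z + v{\left(43,z{\left(11,-4 \right)} \right)}} = \frac{1}{- \frac{1}{9558} + \frac{219}{22 + 43}} = \frac{1}{- \frac{1}{9558} + \frac{219}{65}} = \frac{1}{\frac{2093137}{621270}} = \frac{621270}{2093137}$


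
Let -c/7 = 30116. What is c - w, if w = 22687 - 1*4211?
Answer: -229288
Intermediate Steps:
c = -210812 (c = -7*30116 = -210812)
w = 18476 (w = 22687 - 4211 = 18476)
c - w = -210812 - 1*18476 = -210812 - 18476 = -229288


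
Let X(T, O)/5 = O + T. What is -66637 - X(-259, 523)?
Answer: -67957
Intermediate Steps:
X(T, O) = 5*O + 5*T (X(T, O) = 5*(O + T) = 5*O + 5*T)
-66637 - X(-259, 523) = -66637 - (5*523 + 5*(-259)) = -66637 - (2615 - 1295) = -66637 - 1*1320 = -66637 - 1320 = -67957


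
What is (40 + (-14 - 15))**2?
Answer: 121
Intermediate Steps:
(40 + (-14 - 15))**2 = (40 - 29)**2 = 11**2 = 121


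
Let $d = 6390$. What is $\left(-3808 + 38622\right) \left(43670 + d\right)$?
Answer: $1742788840$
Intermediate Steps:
$\left(-3808 + 38622\right) \left(43670 + d\right) = \left(-3808 + 38622\right) \left(43670 + 6390\right) = 34814 \cdot 50060 = 1742788840$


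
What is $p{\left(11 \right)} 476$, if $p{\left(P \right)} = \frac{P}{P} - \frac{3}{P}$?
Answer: $\frac{3808}{11} \approx 346.18$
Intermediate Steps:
$p{\left(P \right)} = 1 - \frac{3}{P}$
$p{\left(11 \right)} 476 = \frac{-3 + 11}{11} \cdot 476 = \frac{1}{11} \cdot 8 \cdot 476 = \frac{8}{11} \cdot 476 = \frac{3808}{11}$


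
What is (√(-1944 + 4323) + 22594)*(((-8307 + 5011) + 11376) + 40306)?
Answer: 1093233284 + 48386*√2379 ≈ 1.0956e+9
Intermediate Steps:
(√(-1944 + 4323) + 22594)*(((-8307 + 5011) + 11376) + 40306) = (√2379 + 22594)*((-3296 + 11376) + 40306) = (22594 + √2379)*(8080 + 40306) = (22594 + √2379)*48386 = 1093233284 + 48386*√2379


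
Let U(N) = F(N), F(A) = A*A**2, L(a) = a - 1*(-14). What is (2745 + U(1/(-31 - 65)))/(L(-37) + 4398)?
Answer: 2428600319/3870720000 ≈ 0.62743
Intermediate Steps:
L(a) = 14 + a (L(a) = a + 14 = 14 + a)
F(A) = A**3
U(N) = N**3
(2745 + U(1/(-31 - 65)))/(L(-37) + 4398) = (2745 + (1/(-31 - 65))**3)/((14 - 37) + 4398) = (2745 + (1/(-96))**3)/(-23 + 4398) = (2745 + (-1/96)**3)/4375 = (2745 - 1/884736)*(1/4375) = (2428600319/884736)*(1/4375) = 2428600319/3870720000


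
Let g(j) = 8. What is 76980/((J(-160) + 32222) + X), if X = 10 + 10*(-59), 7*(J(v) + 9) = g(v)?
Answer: 179620/73813 ≈ 2.4334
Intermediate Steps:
J(v) = -55/7 (J(v) = -9 + (1/7)*8 = -9 + 8/7 = -55/7)
X = -580 (X = 10 - 590 = -580)
76980/((J(-160) + 32222) + X) = 76980/((-55/7 + 32222) - 580) = 76980/(225499/7 - 580) = 76980/(221439/7) = 76980*(7/221439) = 179620/73813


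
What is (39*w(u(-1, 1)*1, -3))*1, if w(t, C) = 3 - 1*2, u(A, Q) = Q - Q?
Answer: 39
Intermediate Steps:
u(A, Q) = 0
w(t, C) = 1 (w(t, C) = 3 - 2 = 1)
(39*w(u(-1, 1)*1, -3))*1 = (39*1)*1 = 39*1 = 39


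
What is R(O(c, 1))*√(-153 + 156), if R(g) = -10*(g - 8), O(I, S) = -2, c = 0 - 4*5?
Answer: 100*√3 ≈ 173.21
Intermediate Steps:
c = -20 (c = 0 - 20 = -20)
R(g) = 80 - 10*g (R(g) = -10*(-8 + g) = 80 - 10*g)
R(O(c, 1))*√(-153 + 156) = (80 - 10*(-2))*√(-153 + 156) = (80 + 20)*√3 = 100*√3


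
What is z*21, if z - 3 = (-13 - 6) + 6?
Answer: -210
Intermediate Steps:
z = -10 (z = 3 + ((-13 - 6) + 6) = 3 + (-19 + 6) = 3 - 13 = -10)
z*21 = -10*21 = -210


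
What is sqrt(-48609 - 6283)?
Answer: 2*I*sqrt(13723) ≈ 234.29*I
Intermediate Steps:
sqrt(-48609 - 6283) = sqrt(-54892) = 2*I*sqrt(13723)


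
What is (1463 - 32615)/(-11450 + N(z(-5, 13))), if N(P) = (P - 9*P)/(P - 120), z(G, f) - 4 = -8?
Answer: 482856/177479 ≈ 2.7206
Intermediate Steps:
z(G, f) = -4 (z(G, f) = 4 - 8 = -4)
N(P) = -8*P/(-120 + P) (N(P) = (-8*P)/(-120 + P) = -8*P/(-120 + P))
(1463 - 32615)/(-11450 + N(z(-5, 13))) = (1463 - 32615)/(-11450 - 8*(-4)/(-120 - 4)) = -31152/(-11450 - 8*(-4)/(-124)) = -31152/(-11450 - 8*(-4)*(-1/124)) = -31152/(-11450 - 8/31) = -31152/(-354958/31) = -31152*(-31/354958) = 482856/177479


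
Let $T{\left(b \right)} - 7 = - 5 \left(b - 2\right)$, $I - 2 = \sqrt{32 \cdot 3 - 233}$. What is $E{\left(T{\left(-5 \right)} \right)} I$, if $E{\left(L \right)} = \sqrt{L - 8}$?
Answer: $\sqrt{34} \left(2 + i \sqrt{137}\right) \approx 11.662 + 68.25 i$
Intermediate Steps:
$I = 2 + i \sqrt{137}$ ($I = 2 + \sqrt{32 \cdot 3 - 233} = 2 + \sqrt{96 - 233} = 2 + \sqrt{-137} = 2 + i \sqrt{137} \approx 2.0 + 11.705 i$)
$T{\left(b \right)} = 17 - 5 b$ ($T{\left(b \right)} = 7 - 5 \left(b - 2\right) = 7 - 5 \left(-2 + b\right) = 7 - \left(-10 + 5 b\right) = 17 - 5 b$)
$E{\left(L \right)} = \sqrt{-8 + L}$
$E{\left(T{\left(-5 \right)} \right)} I = \sqrt{-8 + \left(17 - -25\right)} \left(2 + i \sqrt{137}\right) = \sqrt{-8 + \left(17 + 25\right)} \left(2 + i \sqrt{137}\right) = \sqrt{-8 + 42} \left(2 + i \sqrt{137}\right) = \sqrt{34} \left(2 + i \sqrt{137}\right)$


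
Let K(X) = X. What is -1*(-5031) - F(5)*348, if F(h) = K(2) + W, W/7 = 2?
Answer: -537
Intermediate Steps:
W = 14 (W = 7*2 = 14)
F(h) = 16 (F(h) = 2 + 14 = 16)
-1*(-5031) - F(5)*348 = -1*(-5031) - 16*348 = 5031 - 1*5568 = 5031 - 5568 = -537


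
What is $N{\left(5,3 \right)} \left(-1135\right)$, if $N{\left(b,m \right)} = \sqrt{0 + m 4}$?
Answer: $- 2270 \sqrt{3} \approx -3931.8$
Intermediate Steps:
$N{\left(b,m \right)} = 2 \sqrt{m}$ ($N{\left(b,m \right)} = \sqrt{0 + 4 m} = \sqrt{4 m} = 2 \sqrt{m}$)
$N{\left(5,3 \right)} \left(-1135\right) = 2 \sqrt{3} \left(-1135\right) = - 2270 \sqrt{3}$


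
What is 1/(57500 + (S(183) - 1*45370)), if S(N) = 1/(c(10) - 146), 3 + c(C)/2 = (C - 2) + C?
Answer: 116/1407079 ≈ 8.2440e-5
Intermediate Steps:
c(C) = -10 + 4*C (c(C) = -6 + 2*((C - 2) + C) = -6 + 2*((-2 + C) + C) = -6 + 2*(-2 + 2*C) = -6 + (-4 + 4*C) = -10 + 4*C)
S(N) = -1/116 (S(N) = 1/((-10 + 4*10) - 146) = 1/((-10 + 40) - 146) = 1/(30 - 146) = 1/(-116) = -1/116)
1/(57500 + (S(183) - 1*45370)) = 1/(57500 + (-1/116 - 1*45370)) = 1/(57500 + (-1/116 - 45370)) = 1/(57500 - 5262921/116) = 1/(1407079/116) = 116/1407079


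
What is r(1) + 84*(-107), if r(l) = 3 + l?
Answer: -8984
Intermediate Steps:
r(1) + 84*(-107) = (3 + 1) + 84*(-107) = 4 - 8988 = -8984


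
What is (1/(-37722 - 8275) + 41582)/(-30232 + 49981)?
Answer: 1912647253/908394753 ≈ 2.1055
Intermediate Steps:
(1/(-37722 - 8275) + 41582)/(-30232 + 49981) = (1/(-45997) + 41582)/19749 = (-1/45997 + 41582)*(1/19749) = (1912647253/45997)*(1/19749) = 1912647253/908394753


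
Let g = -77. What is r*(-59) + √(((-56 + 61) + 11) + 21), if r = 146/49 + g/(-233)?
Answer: -2229669/11417 + √37 ≈ -189.21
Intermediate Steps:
r = 37791/11417 (r = 146/49 - 77/(-233) = 146*(1/49) - 77*(-1/233) = 146/49 + 77/233 = 37791/11417 ≈ 3.3101)
r*(-59) + √(((-56 + 61) + 11) + 21) = (37791/11417)*(-59) + √(((-56 + 61) + 11) + 21) = -2229669/11417 + √((5 + 11) + 21) = -2229669/11417 + √(16 + 21) = -2229669/11417 + √37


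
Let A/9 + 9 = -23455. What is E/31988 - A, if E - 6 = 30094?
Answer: 1688781997/7997 ≈ 2.1118e+5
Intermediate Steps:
E = 30100 (E = 6 + 30094 = 30100)
A = -211176 (A = -81 + 9*(-23455) = -81 - 211095 = -211176)
E/31988 - A = 30100/31988 - 1*(-211176) = 30100*(1/31988) + 211176 = 7525/7997 + 211176 = 1688781997/7997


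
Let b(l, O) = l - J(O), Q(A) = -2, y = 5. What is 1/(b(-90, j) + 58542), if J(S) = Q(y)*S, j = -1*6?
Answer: 1/58440 ≈ 1.7112e-5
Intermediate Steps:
j = -6
J(S) = -2*S
b(l, O) = l + 2*O (b(l, O) = l - (-2)*O = l + 2*O)
1/(b(-90, j) + 58542) = 1/((-90 + 2*(-6)) + 58542) = 1/((-90 - 12) + 58542) = 1/(-102 + 58542) = 1/58440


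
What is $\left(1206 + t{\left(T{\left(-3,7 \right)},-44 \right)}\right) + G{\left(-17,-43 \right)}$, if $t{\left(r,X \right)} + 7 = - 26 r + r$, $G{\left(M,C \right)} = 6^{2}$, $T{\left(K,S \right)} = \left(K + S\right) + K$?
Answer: $1210$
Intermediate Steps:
$T{\left(K,S \right)} = S + 2 K$
$G{\left(M,C \right)} = 36$
$t{\left(r,X \right)} = -7 - 25 r$ ($t{\left(r,X \right)} = -7 + \left(- 26 r + r\right) = -7 - 25 r$)
$\left(1206 + t{\left(T{\left(-3,7 \right)},-44 \right)}\right) + G{\left(-17,-43 \right)} = \left(1206 - \left(7 + 25 \left(7 + 2 \left(-3\right)\right)\right)\right) + 36 = \left(1206 - \left(7 + 25 \left(7 - 6\right)\right)\right) + 36 = \left(1206 - 32\right) + 36 = 1174 + 36 = 1210$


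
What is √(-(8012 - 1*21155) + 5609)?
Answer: 8*√293 ≈ 136.94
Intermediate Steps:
√(-(8012 - 1*21155) + 5609) = √(-(8012 - 21155) + 5609) = √(-1*(-13143) + 5609) = √(13143 + 5609) = √18752 = 8*√293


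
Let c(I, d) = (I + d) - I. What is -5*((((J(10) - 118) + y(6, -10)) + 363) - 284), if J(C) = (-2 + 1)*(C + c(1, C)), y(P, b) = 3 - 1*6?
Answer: 310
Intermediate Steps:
c(I, d) = d
y(P, b) = -3 (y(P, b) = 3 - 6 = -3)
J(C) = -2*C (J(C) = (-2 + 1)*(C + C) = -2*C)
-5*((((J(10) - 118) + y(6, -10)) + 363) - 284) = -5*((((-2*10 - 118) - 3) + 363) - 284) = -5*((((-20 - 118) - 3) + 363) - 284) = -5*(((-138 - 3) + 363) - 284) = -5*((-141 + 363) - 284) = -5*(222 - 284) = -5*(-62) = 310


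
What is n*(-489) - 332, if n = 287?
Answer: -140675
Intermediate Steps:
n*(-489) - 332 = 287*(-489) - 332 = -140343 - 332 = -140675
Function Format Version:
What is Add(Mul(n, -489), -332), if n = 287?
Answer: -140675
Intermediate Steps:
Add(Mul(n, -489), -332) = Add(Mul(287, -489), -332) = Add(-140343, -332) = -140675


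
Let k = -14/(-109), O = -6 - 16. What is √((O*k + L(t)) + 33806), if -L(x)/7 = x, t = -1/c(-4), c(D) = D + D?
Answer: √6425681890/436 ≈ 183.85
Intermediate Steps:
c(D) = 2*D
t = ⅛ (t = -1/(2*(-4)) = -1/(-8) = -1*(-⅛) = ⅛ ≈ 0.12500)
L(x) = -7*x
O = -22
k = 14/109 (k = -14*(-1/109) = 14/109 ≈ 0.12844)
√((O*k + L(t)) + 33806) = √((-22*14/109 - 7*⅛) + 33806) = √((-308/109 - 7/8) + 33806) = √(-3227/872 + 33806) = √(29475605/872) = √6425681890/436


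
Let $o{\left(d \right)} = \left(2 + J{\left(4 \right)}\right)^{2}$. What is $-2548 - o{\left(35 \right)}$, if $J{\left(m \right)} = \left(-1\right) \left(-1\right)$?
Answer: $-2557$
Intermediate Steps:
$J{\left(m \right)} = 1$
$o{\left(d \right)} = 9$ ($o{\left(d \right)} = \left(2 + 1\right)^{2} = 3^{2} = 9$)
$-2548 - o{\left(35 \right)} = -2548 - 9 = -2557$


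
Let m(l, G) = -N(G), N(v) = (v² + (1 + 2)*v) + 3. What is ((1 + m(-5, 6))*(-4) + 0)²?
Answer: 50176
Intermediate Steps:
N(v) = 3 + v² + 3*v (N(v) = (v² + 3*v) + 3 = 3 + v² + 3*v)
m(l, G) = -3 - G² - 3*G (m(l, G) = -(3 + G² + 3*G) = -3 - G² - 3*G)
((1 + m(-5, 6))*(-4) + 0)² = ((1 + (-3 - 1*6² - 3*6))*(-4) + 0)² = ((1 + (-3 - 1*36 - 18))*(-4) + 0)² = ((1 + (-3 - 36 - 18))*(-4) + 0)² = ((1 - 57)*(-4) + 0)² = (-56*(-4) + 0)² = (224 + 0)² = 224² = 50176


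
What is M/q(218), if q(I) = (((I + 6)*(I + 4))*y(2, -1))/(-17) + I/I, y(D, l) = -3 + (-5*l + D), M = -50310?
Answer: 171054/39779 ≈ 4.3001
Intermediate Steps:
y(D, l) = -3 + D - 5*l (y(D, l) = -3 + (D - 5*l) = -3 + D - 5*l)
q(I) = 1 - 4*(4 + I)*(6 + I)/17 (q(I) = (((I + 6)*(I + 4))*(-3 + 2 - 5*(-1)))/(-17) + I/I = (((6 + I)*(4 + I))*(-3 + 2 + 5))*(-1/17) + 1 = (((4 + I)*(6 + I))*4)*(-1/17) + 1 = (4*(4 + I)*(6 + I))*(-1/17) + 1 = -4*(4 + I)*(6 + I)/17 + 1 = 1 - 4*(4 + I)*(6 + I)/17)
M/q(218) = -50310/(-79/17 - 40/17*218 - 4/17*218**2) = -50310/(-79/17 - 8720/17 - 4/17*47524) = -50310/(-79/17 - 8720/17 - 190096/17) = -50310/(-198895/17) = -50310*(-17/198895) = 171054/39779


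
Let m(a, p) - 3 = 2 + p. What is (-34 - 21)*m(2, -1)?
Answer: -220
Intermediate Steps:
m(a, p) = 5 + p (m(a, p) = 3 + (2 + p) = 5 + p)
(-34 - 21)*m(2, -1) = (-34 - 21)*(5 - 1) = -55*4 = -220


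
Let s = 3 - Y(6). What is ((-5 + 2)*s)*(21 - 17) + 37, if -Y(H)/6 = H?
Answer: -431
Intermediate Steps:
Y(H) = -6*H
s = 39 (s = 3 - (-6)*6 = 3 - 1*(-36) = 3 + 36 = 39)
((-5 + 2)*s)*(21 - 17) + 37 = ((-5 + 2)*39)*(21 - 17) + 37 = -3*39*4 + 37 = -117*4 + 37 = -468 + 37 = -431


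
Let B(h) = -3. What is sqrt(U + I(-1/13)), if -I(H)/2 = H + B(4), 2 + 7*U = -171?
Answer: I*sqrt(153699)/91 ≈ 4.3082*I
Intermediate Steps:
U = -173/7 (U = -2/7 + (1/7)*(-171) = -2/7 - 171/7 = -173/7 ≈ -24.714)
I(H) = 6 - 2*H (I(H) = -2*(H - 3) = -2*(-3 + H) = 6 - 2*H)
sqrt(U + I(-1/13)) = sqrt(-173/7 + (6 - (-2)/13)) = sqrt(-173/7 + (6 - 2*(-1/13))) = sqrt(-173/7 + (6 + 2/13)) = sqrt(-173/7 + 80/13) = sqrt(-1689/91) = I*sqrt(153699)/91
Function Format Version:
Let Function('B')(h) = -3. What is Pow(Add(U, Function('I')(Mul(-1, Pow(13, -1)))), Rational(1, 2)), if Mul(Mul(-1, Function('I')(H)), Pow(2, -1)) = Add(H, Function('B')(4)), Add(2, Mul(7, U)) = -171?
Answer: Mul(Rational(1, 91), I, Pow(153699, Rational(1, 2))) ≈ Mul(4.3082, I)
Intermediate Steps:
U = Rational(-173, 7) (U = Add(Rational(-2, 7), Mul(Rational(1, 7), -171)) = Add(Rational(-2, 7), Rational(-171, 7)) = Rational(-173, 7) ≈ -24.714)
Function('I')(H) = Add(6, Mul(-2, H)) (Function('I')(H) = Mul(-2, Add(H, -3)) = Mul(-2, Add(-3, H)) = Add(6, Mul(-2, H)))
Pow(Add(U, Function('I')(Mul(-1, Pow(13, -1)))), Rational(1, 2)) = Pow(Add(Rational(-173, 7), Add(6, Mul(-2, Mul(-1, Pow(13, -1))))), Rational(1, 2)) = Pow(Add(Rational(-173, 7), Add(6, Mul(-2, Mul(-1, Rational(1, 13))))), Rational(1, 2)) = Pow(Add(Rational(-173, 7), Add(6, Mul(-2, Rational(-1, 13)))), Rational(1, 2)) = Pow(Add(Rational(-173, 7), Add(6, Rational(2, 13))), Rational(1, 2)) = Pow(Add(Rational(-173, 7), Rational(80, 13)), Rational(1, 2)) = Pow(Rational(-1689, 91), Rational(1, 2)) = Mul(Rational(1, 91), I, Pow(153699, Rational(1, 2)))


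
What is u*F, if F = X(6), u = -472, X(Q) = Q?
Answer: -2832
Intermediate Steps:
F = 6
u*F = -472*6 = -2832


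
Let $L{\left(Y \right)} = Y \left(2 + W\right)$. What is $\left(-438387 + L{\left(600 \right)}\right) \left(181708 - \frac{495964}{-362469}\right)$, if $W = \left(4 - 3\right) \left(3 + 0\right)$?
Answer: $- \frac{9558778344999064}{120823} \approx -7.9114 \cdot 10^{10}$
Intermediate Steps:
$W = 3$ ($W = 1 \cdot 3 = 3$)
$L{\left(Y \right)} = 5 Y$ ($L{\left(Y \right)} = Y \left(2 + 3\right) = Y 5 = 5 Y$)
$\left(-438387 + L{\left(600 \right)}\right) \left(181708 - \frac{495964}{-362469}\right) = \left(-438387 + 5 \cdot 600\right) \left(181708 - \frac{495964}{-362469}\right) = \left(-438387 + 3000\right) \left(181708 - - \frac{495964}{362469}\right) = - 435387 \left(181708 + \frac{495964}{362469}\right) = \left(-435387\right) \frac{65864013016}{362469} = - \frac{9558778344999064}{120823}$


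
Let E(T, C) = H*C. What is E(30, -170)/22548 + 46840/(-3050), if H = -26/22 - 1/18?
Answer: -10449516743/680836860 ≈ -15.348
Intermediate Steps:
H = -245/198 (H = -26*1/22 - 1*1/18 = -13/11 - 1/18 = -245/198 ≈ -1.2374)
E(T, C) = -245*C/198
E(30, -170)/22548 + 46840/(-3050) = -245/198*(-170)/22548 + 46840/(-3050) = (20825/99)*(1/22548) + 46840*(-1/3050) = 20825/2232252 - 4684/305 = -10449516743/680836860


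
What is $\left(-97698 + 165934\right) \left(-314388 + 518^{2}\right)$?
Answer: $-3143223104$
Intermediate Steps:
$\left(-97698 + 165934\right) \left(-314388 + 518^{2}\right) = 68236 \left(-314388 + 268324\right) = 68236 \left(-46064\right) = -3143223104$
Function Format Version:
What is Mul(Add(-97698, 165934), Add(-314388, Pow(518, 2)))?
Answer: -3143223104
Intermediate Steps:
Mul(Add(-97698, 165934), Add(-314388, Pow(518, 2))) = Mul(68236, Add(-314388, 268324)) = Mul(68236, -46064) = -3143223104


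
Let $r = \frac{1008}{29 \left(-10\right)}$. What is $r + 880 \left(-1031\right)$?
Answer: $- \frac{131556104}{145} \approx -9.0728 \cdot 10^{5}$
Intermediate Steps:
$r = - \frac{504}{145}$ ($r = \frac{1008}{-290} = 1008 \left(- \frac{1}{290}\right) = - \frac{504}{145} \approx -3.4759$)
$r + 880 \left(-1031\right) = - \frac{504}{145} + 880 \left(-1031\right) = - \frac{504}{145} - 907280 = - \frac{131556104}{145}$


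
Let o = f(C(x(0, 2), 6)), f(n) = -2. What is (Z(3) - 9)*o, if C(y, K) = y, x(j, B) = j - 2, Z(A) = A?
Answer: 12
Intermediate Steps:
x(j, B) = -2 + j
o = -2
(Z(3) - 9)*o = (3 - 9)*(-2) = -6*(-2) = 12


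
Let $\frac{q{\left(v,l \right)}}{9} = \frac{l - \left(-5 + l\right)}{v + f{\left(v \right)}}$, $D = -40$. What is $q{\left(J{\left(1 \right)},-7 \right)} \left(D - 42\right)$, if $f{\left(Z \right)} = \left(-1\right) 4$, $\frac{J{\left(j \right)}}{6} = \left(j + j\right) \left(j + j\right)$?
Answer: $- \frac{369}{2} \approx -184.5$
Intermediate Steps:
$J{\left(j \right)} = 24 j^{2}$ ($J{\left(j \right)} = 6 \left(j + j\right) \left(j + j\right) = 6 \cdot 2 j 2 j = 6 \cdot 4 j^{2} = 24 j^{2}$)
$f{\left(Z \right)} = -4$
$q{\left(v,l \right)} = \frac{45}{-4 + v}$ ($q{\left(v,l \right)} = 9 \frac{l - \left(-5 + l\right)}{v - 4} = 9 \frac{5}{-4 + v} = \frac{45}{-4 + v}$)
$q{\left(J{\left(1 \right)},-7 \right)} \left(D - 42\right) = \frac{45}{-4 + 24 \cdot 1^{2}} \left(-40 - 42\right) = \frac{45}{-4 + 24 \cdot 1} \left(-82\right) = \frac{45}{-4 + 24} \left(-82\right) = \frac{45}{20} \left(-82\right) = 45 \cdot \frac{1}{20} \left(-82\right) = \frac{9}{4} \left(-82\right) = - \frac{369}{2}$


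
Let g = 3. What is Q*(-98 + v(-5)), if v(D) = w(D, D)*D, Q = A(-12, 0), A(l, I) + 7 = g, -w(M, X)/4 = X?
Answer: 792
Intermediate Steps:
w(M, X) = -4*X
A(l, I) = -4 (A(l, I) = -7 + 3 = -4)
Q = -4
v(D) = -4*D² (v(D) = (-4*D)*D = -4*D²)
Q*(-98 + v(-5)) = -4*(-98 - 4*(-5)²) = -4*(-98 - 4*25) = -4*(-98 - 100) = -4*(-198) = 792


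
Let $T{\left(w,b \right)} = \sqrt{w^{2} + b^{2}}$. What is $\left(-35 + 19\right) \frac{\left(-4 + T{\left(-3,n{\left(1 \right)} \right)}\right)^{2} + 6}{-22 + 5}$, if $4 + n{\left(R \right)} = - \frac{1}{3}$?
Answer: $\frac{7168}{153} - \frac{640 \sqrt{10}}{51} \approx 7.1662$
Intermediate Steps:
$n{\left(R \right)} = - \frac{13}{3}$ ($n{\left(R \right)} = -4 - \frac{1}{3} = - \frac{13}{3}$)
$T{\left(w,b \right)} = \sqrt{b^{2} + w^{2}}$
$\left(-35 + 19\right) \frac{\left(-4 + T{\left(-3,n{\left(1 \right)} \right)}\right)^{2} + 6}{-22 + 5} = \left(-35 + 19\right) \frac{\left(-4 + \sqrt{\left(- \frac{13}{3}\right)^{2} + \left(-3\right)^{2}}\right)^{2} + 6}{-22 + 5} = - 16 \frac{\left(-4 + \sqrt{\frac{169}{9} + 9}\right)^{2} + 6}{-17} = - 16 \left(\left(-4 + \sqrt{\frac{250}{9}}\right)^{2} + 6\right) \left(- \frac{1}{17}\right) = - 16 \left(\left(-4 + \frac{5 \sqrt{10}}{3}\right)^{2} + 6\right) \left(- \frac{1}{17}\right) = - 16 \left(6 + \left(-4 + \frac{5 \sqrt{10}}{3}\right)^{2}\right) \left(- \frac{1}{17}\right) = - 16 \left(- \frac{6}{17} - \frac{\left(-4 + \frac{5 \sqrt{10}}{3}\right)^{2}}{17}\right) = \frac{96}{17} + \frac{16 \left(-4 + \frac{5 \sqrt{10}}{3}\right)^{2}}{17}$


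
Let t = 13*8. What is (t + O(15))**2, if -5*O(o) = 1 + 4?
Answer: 10609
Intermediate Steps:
O(o) = -1 (O(o) = -(1 + 4)/5 = -1/5*5 = -1)
t = 104
(t + O(15))**2 = (104 - 1)**2 = 103**2 = 10609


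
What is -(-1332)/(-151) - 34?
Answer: -6466/151 ≈ -42.821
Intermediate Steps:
-(-1332)/(-151) - 34 = -(-1332)*(-1)/151 - 34 = -148*9/151 - 34 = -1332/151 - 34 = -6466/151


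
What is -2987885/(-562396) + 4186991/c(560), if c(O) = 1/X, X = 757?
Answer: 1782543474747937/562396 ≈ 3.1696e+9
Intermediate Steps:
c(O) = 1/757
-2987885/(-562396) + 4186991/c(560) = -2987885/(-562396) + 4186991/(1/757) = -2987885*(-1/562396) + 4186991*757 = 2987885/562396 + 3169552187 = 1782543474747937/562396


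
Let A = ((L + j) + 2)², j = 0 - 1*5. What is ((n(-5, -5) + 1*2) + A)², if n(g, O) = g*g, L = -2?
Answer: 2704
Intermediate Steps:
j = -5 (j = 0 - 5 = -5)
n(g, O) = g²
A = 25 (A = ((-2 - 5) + 2)² = (-7 + 2)² = (-5)² = 25)
((n(-5, -5) + 1*2) + A)² = (((-5)² + 1*2) + 25)² = ((25 + 2) + 25)² = (27 + 25)² = 52² = 2704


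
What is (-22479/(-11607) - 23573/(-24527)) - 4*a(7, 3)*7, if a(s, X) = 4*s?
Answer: -74122666244/94894963 ≈ -781.10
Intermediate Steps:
(-22479/(-11607) - 23573/(-24527)) - 4*a(7, 3)*7 = (-22479/(-11607) - 23573/(-24527)) - 16*7*7 = (-22479*(-1/11607) - 23573*(-1/24527)) - 4*28*7 = (7493/3869 + 23573/24527) - 112*7 = 274984748/94894963 - 784 = -74122666244/94894963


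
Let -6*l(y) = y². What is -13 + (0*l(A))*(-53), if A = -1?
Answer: -13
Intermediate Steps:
l(y) = -y²/6
-13 + (0*l(A))*(-53) = -13 + (0*(-⅙*(-1)²))*(-53) = -13 + (0*(-⅙*1))*(-53) = -13 + (0*(-⅙))*(-53) = -13 + 0*(-53) = -13 + 0 = -13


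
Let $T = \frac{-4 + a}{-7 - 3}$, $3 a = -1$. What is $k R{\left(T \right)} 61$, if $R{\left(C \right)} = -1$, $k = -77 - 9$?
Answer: $5246$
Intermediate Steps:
$a = - \frac{1}{3}$ ($a = \frac{1}{3} \left(-1\right) = - \frac{1}{3} \approx -0.33333$)
$T = \frac{13}{30}$ ($T = \frac{-4 - \frac{1}{3}}{-7 - 3} = - \frac{13}{3 \left(-10\right)} = \left(- \frac{13}{3}\right) \left(- \frac{1}{10}\right) = \frac{13}{30} \approx 0.43333$)
$k = -86$
$k R{\left(T \right)} 61 = \left(-86\right) \left(-1\right) 61 = 86 \cdot 61 = 5246$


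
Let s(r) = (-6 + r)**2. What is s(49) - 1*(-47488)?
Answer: 49337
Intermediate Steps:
s(49) - 1*(-47488) = (-6 + 49)**2 - 1*(-47488) = 43**2 + 47488 = 1849 + 47488 = 49337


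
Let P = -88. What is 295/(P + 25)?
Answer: -295/63 ≈ -4.6825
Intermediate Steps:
295/(P + 25) = 295/(-88 + 25) = 295/(-63) = 295*(-1/63) = -295/63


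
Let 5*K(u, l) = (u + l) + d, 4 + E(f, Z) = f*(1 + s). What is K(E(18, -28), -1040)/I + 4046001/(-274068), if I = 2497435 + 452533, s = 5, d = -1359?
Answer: -994641606265/67374319152 ≈ -14.763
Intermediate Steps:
E(f, Z) = -4 + 6*f (E(f, Z) = -4 + f*(1 + 5) = -4 + f*6 = -4 + 6*f)
K(u, l) = -1359/5 + l/5 + u/5 (K(u, l) = ((u + l) - 1359)/5 = ((l + u) - 1359)/5 = (-1359 + l + u)/5 = -1359/5 + l/5 + u/5)
I = 2949968
K(E(18, -28), -1040)/I + 4046001/(-274068) = (-1359/5 + (⅕)*(-1040) + (-4 + 6*18)/5)/2949968 + 4046001/(-274068) = (-1359/5 - 208 + (-4 + 108)/5)*(1/2949968) + 4046001*(-1/274068) = (-1359/5 - 208 + (⅕)*104)*(1/2949968) - 1348667/91356 = (-1359/5 - 208 + 104/5)*(1/2949968) - 1348667/91356 = -459*1/2949968 - 1348667/91356 = -459/2949968 - 1348667/91356 = -994641606265/67374319152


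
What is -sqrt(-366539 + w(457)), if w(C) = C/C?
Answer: -I*sqrt(366538) ≈ -605.42*I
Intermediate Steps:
w(C) = 1
-sqrt(-366539 + w(457)) = -sqrt(-366539 + 1) = -sqrt(-366538) = -I*sqrt(366538)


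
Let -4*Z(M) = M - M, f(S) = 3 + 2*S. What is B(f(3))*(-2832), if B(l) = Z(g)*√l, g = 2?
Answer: 0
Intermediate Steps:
Z(M) = 0 (Z(M) = -(M - M)/4 = -¼*0 = 0)
B(l) = 0 (B(l) = 0*√l = 0)
B(f(3))*(-2832) = 0*(-2832) = 0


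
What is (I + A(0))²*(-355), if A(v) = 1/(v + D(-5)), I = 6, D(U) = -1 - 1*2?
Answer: -102595/9 ≈ -11399.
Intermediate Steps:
D(U) = -3 (D(U) = -1 - 2 = -3)
A(v) = 1/(-3 + v) (A(v) = 1/(v - 3) = 1/(-3 + v))
(I + A(0))²*(-355) = (6 + 1/(-3 + 0))²*(-355) = (6 + 1/(-3))²*(-355) = (6 - ⅓)²*(-355) = (17/3)²*(-355) = (289/9)*(-355) = -102595/9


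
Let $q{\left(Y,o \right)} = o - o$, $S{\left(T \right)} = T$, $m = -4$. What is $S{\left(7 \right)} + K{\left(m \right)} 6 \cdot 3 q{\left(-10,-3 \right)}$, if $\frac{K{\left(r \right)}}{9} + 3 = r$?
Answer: $7$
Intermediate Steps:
$K{\left(r \right)} = -27 + 9 r$
$q{\left(Y,o \right)} = 0$
$S{\left(7 \right)} + K{\left(m \right)} 6 \cdot 3 q{\left(-10,-3 \right)} = 7 + \left(-27 + 9 \left(-4\right)\right) 6 \cdot 3 \cdot 0 = 7 + \left(-27 - 36\right) 18 \cdot 0 = 7 + \left(-63\right) 18 \cdot 0 = 7 - 0 = 7 + 0 = 7$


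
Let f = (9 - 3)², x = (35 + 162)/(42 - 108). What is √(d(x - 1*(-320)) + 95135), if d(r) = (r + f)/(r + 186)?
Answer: 2*√26214014758659/33199 ≈ 308.44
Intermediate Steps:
x = -197/66 (x = 197/(-66) = 197*(-1/66) = -197/66 ≈ -2.9848)
f = 36 (f = 6² = 36)
d(r) = (36 + r)/(186 + r) (d(r) = (r + 36)/(r + 186) = (36 + r)/(186 + r))
√(d(x - 1*(-320)) + 95135) = √((36 + (-197/66 - 1*(-320)))/(186 + (-197/66 - 1*(-320))) + 95135) = √((36 + (-197/66 + 320))/(186 + (-197/66 + 320)) + 95135) = √((36 + 20923/66)/(186 + 20923/66) + 95135) = √((23299/66)/(33199/66) + 95135) = √((66/33199)*(23299/66) + 95135) = √(23299/33199 + 95135) = √(3158410164/33199) = 2*√26214014758659/33199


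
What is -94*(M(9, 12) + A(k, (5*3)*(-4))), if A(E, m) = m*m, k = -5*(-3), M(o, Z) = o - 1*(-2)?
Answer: -339434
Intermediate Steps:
M(o, Z) = 2 + o (M(o, Z) = o + 2 = 2 + o)
k = 15
A(E, m) = m²
-94*(M(9, 12) + A(k, (5*3)*(-4))) = -94*((2 + 9) + ((5*3)*(-4))²) = -94*(11 + (15*(-4))²) = -94*(11 + (-60)²) = -94*(11 + 3600) = -94*3611 = -339434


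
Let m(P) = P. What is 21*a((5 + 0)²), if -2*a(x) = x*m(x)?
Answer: -13125/2 ≈ -6562.5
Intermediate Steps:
a(x) = -x²/2 (a(x) = -x*x/2 = -x²/2)
21*a((5 + 0)²) = 21*(-(5 + 0)⁴/2) = 21*(-(5²)²/2) = 21*(-½*25²) = 21*(-½*625) = 21*(-625/2) = -13125/2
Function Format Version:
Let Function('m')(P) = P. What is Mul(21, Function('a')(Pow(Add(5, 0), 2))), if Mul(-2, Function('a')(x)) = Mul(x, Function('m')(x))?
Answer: Rational(-13125, 2) ≈ -6562.5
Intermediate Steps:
Function('a')(x) = Mul(Rational(-1, 2), Pow(x, 2)) (Function('a')(x) = Mul(Rational(-1, 2), Mul(x, x)) = Mul(Rational(-1, 2), Pow(x, 2)))
Mul(21, Function('a')(Pow(Add(5, 0), 2))) = Mul(21, Mul(Rational(-1, 2), Pow(Pow(Add(5, 0), 2), 2))) = Mul(21, Mul(Rational(-1, 2), Pow(Pow(5, 2), 2))) = Mul(21, Mul(Rational(-1, 2), Pow(25, 2))) = Mul(21, Mul(Rational(-1, 2), 625)) = Mul(21, Rational(-625, 2)) = Rational(-13125, 2)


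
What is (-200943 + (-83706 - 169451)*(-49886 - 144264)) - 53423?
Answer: 49150177184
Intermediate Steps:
(-200943 + (-83706 - 169451)*(-49886 - 144264)) - 53423 = (-200943 - 253157*(-194150)) - 53423 = (-200943 + 49150431550) - 53423 = 49150230607 - 53423 = 49150177184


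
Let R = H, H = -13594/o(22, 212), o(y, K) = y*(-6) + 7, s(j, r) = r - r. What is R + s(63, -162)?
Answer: 13594/125 ≈ 108.75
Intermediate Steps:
s(j, r) = 0
o(y, K) = 7 - 6*y (o(y, K) = -6*y + 7 = 7 - 6*y)
H = 13594/125 (H = -13594/(7 - 6*22) = -13594/(7 - 132) = -13594/(-125) = -13594*(-1/125) = 13594/125 ≈ 108.75)
R = 13594/125 ≈ 108.75
R + s(63, -162) = 13594/125 + 0 = 13594/125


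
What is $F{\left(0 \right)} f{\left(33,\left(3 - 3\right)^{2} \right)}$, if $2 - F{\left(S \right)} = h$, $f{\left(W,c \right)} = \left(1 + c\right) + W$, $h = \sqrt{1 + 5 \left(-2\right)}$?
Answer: $68 - 102 i \approx 68.0 - 102.0 i$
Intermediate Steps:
$h = 3 i$ ($h = \sqrt{1 - 10} = \sqrt{-9} = 3 i \approx 3.0 i$)
$f{\left(W,c \right)} = 1 + W + c$
$F{\left(S \right)} = 2 - 3 i$
$F{\left(0 \right)} f{\left(33,\left(3 - 3\right)^{2} \right)} = \left(2 - 3 i\right) \left(1 + 33 + \left(3 - 3\right)^{2}\right) = \left(2 - 3 i\right) \left(1 + 33 + 0^{2}\right) = \left(2 - 3 i\right) \left(1 + 33 + 0\right) = \left(2 - 3 i\right) 34 = 68 - 102 i$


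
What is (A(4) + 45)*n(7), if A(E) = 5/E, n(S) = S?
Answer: 1295/4 ≈ 323.75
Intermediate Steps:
(A(4) + 45)*n(7) = (5/4 + 45)*7 = (185/4)*7 = 1295/4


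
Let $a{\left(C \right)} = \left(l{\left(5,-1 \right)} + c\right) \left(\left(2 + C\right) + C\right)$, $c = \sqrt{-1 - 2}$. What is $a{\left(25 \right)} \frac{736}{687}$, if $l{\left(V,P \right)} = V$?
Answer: $\frac{191360}{687} + \frac{38272 i \sqrt{3}}{687} \approx 278.54 + 96.491 i$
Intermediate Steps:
$c = i \sqrt{3}$ ($c = \sqrt{-3} = i \sqrt{3} \approx 1.732 i$)
$a{\left(C \right)} = \left(2 + 2 C\right) \left(5 + i \sqrt{3}\right)$ ($a{\left(C \right)} = \left(5 + i \sqrt{3}\right) \left(\left(2 + C\right) + C\right) = \left(5 + i \sqrt{3}\right) \left(2 + 2 C\right) = \left(2 + 2 C\right) \left(5 + i \sqrt{3}\right)$)
$a{\left(25 \right)} \frac{736}{687} = \left(10 + 10 \cdot 25 + 2 i \sqrt{3} + 2 i 25 \sqrt{3}\right) \frac{736}{687} = \left(10 + 250 + 2 i \sqrt{3} + 50 i \sqrt{3}\right) 736 \cdot \frac{1}{687} = \left(260 + 52 i \sqrt{3}\right) \frac{736}{687} = \frac{191360}{687} + \frac{38272 i \sqrt{3}}{687}$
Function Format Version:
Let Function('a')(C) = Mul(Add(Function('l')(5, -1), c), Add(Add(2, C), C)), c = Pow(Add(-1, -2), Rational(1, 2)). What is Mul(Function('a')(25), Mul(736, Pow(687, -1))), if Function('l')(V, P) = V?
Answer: Add(Rational(191360, 687), Mul(Rational(38272, 687), I, Pow(3, Rational(1, 2)))) ≈ Add(278.54, Mul(96.491, I))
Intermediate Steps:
c = Mul(I, Pow(3, Rational(1, 2))) (c = Pow(-3, Rational(1, 2)) = Mul(I, Pow(3, Rational(1, 2))) ≈ Mul(1.7320, I))
Function('a')(C) = Mul(Add(2, Mul(2, C)), Add(5, Mul(I, Pow(3, Rational(1, 2))))) (Function('a')(C) = Mul(Add(5, Mul(I, Pow(3, Rational(1, 2)))), Add(Add(2, C), C)) = Mul(Add(5, Mul(I, Pow(3, Rational(1, 2)))), Add(2, Mul(2, C))) = Mul(Add(2, Mul(2, C)), Add(5, Mul(I, Pow(3, Rational(1, 2))))))
Mul(Function('a')(25), Mul(736, Pow(687, -1))) = Mul(Add(10, Mul(10, 25), Mul(2, I, Pow(3, Rational(1, 2))), Mul(2, I, 25, Pow(3, Rational(1, 2)))), Mul(736, Pow(687, -1))) = Mul(Add(10, 250, Mul(2, I, Pow(3, Rational(1, 2))), Mul(50, I, Pow(3, Rational(1, 2)))), Mul(736, Rational(1, 687))) = Mul(Add(260, Mul(52, I, Pow(3, Rational(1, 2)))), Rational(736, 687)) = Add(Rational(191360, 687), Mul(Rational(38272, 687), I, Pow(3, Rational(1, 2))))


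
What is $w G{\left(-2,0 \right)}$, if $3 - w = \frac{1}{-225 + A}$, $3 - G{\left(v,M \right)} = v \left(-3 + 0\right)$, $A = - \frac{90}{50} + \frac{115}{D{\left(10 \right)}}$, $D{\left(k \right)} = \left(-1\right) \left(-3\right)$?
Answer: $- \frac{25488}{2827} \approx -9.0159$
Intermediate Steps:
$D{\left(k \right)} = 3$
$A = \frac{548}{15}$ ($A = - \frac{90}{50} + \frac{115}{3} = \left(-90\right) \frac{1}{50} + 115 \cdot \frac{1}{3} = - \frac{9}{5} + \frac{115}{3} = \frac{548}{15} \approx 36.533$)
$G{\left(v,M \right)} = 3 + 3 v$ ($G{\left(v,M \right)} = 3 - v \left(-3 + 0\right) = 3 - v \left(-3\right) = 3 - - 3 v = 3 + 3 v$)
$w = \frac{8496}{2827}$ ($w = 3 - \frac{1}{-225 + \frac{548}{15}} = 3 - \frac{1}{- \frac{2827}{15}} = 3 - - \frac{15}{2827} = 3 + \frac{15}{2827} = \frac{8496}{2827} \approx 3.0053$)
$w G{\left(-2,0 \right)} = \frac{8496 \left(3 + 3 \left(-2\right)\right)}{2827} = \frac{8496 \left(3 - 6\right)}{2827} = \frac{8496}{2827} \left(-3\right) = - \frac{25488}{2827}$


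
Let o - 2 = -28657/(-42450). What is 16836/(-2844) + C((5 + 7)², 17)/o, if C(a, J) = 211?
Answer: 1963476679/26913009 ≈ 72.956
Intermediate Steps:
o = 113557/42450 (o = 2 - 28657/(-42450) = 2 - 28657*(-1/42450) = 2 + 28657/42450 = 113557/42450 ≈ 2.6751)
16836/(-2844) + C((5 + 7)², 17)/o = 16836/(-2844) + 211/(113557/42450) = 16836*(-1/2844) + 211*(42450/113557) = -1403/237 + 8956950/113557 = 1963476679/26913009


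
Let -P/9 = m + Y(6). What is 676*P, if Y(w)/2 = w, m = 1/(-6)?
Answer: -71994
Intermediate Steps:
m = -1/6 ≈ -0.16667
Y(w) = 2*w
P = -213/2 (P = -9*(-1/6 + 2*6) = -9*(-1/6 + 12) = -9*71/6 = -213/2 ≈ -106.50)
676*P = 676*(-213/2) = -71994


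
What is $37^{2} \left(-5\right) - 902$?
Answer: $-7747$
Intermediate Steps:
$37^{2} \left(-5\right) - 902 = 1369 \left(-5\right) - 902 = -6845 - 902 = -7747$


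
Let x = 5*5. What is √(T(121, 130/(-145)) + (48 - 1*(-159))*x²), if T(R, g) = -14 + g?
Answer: 3*√12087983/29 ≈ 359.67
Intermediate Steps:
x = 25
√(T(121, 130/(-145)) + (48 - 1*(-159))*x²) = √((-14 + 130/(-145)) + (48 - 1*(-159))*25²) = √((-14 + 130*(-1/145)) + (48 + 159)*625) = √((-14 - 26/29) + 207*625) = √(-432/29 + 129375) = √(3751443/29) = 3*√12087983/29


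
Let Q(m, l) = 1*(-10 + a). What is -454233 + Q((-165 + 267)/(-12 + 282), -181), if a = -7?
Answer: -454250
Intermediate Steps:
Q(m, l) = -17 (Q(m, l) = 1*(-10 - 7) = 1*(-17) = -17)
-454233 + Q((-165 + 267)/(-12 + 282), -181) = -454233 - 17 = -454250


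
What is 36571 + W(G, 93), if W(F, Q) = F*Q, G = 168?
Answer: 52195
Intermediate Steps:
36571 + W(G, 93) = 36571 + 168*93 = 36571 + 15624 = 52195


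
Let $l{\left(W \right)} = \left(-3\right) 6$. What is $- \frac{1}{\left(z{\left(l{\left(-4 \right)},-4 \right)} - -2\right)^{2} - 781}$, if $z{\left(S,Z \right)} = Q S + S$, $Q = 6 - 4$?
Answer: $- \frac{1}{1923} \approx -0.00052002$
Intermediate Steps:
$l{\left(W \right)} = -18$
$Q = 2$ ($Q = 6 - 4 = 2$)
$z{\left(S,Z \right)} = 3 S$ ($z{\left(S,Z \right)} = 2 S + S = 3 S$)
$- \frac{1}{\left(z{\left(l{\left(-4 \right)},-4 \right)} - -2\right)^{2} - 781} = - \frac{1}{\left(3 \left(-18\right) - -2\right)^{2} - 781} = - \frac{1}{\left(-54 + 2\right)^{2} - 781} = - \frac{1}{\left(-52\right)^{2} - 781} = - \frac{1}{2704 - 781} = - \frac{1}{1923}$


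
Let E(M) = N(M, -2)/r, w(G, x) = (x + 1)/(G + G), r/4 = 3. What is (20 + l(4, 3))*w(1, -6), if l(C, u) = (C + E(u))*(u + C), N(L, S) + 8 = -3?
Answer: -2495/24 ≈ -103.96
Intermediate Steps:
N(L, S) = -11 (N(L, S) = -8 - 3 = -11)
r = 12 (r = 4*3 = 12)
w(G, x) = (1 + x)/(2*G) (w(G, x) = (1 + x)/((2*G)) = (1 + x)*(1/(2*G)) = (1 + x)/(2*G))
E(M) = -11/12
l(C, u) = (-11/12 + C)*(C + u) (l(C, u) = (C - 11/12)*(u + C) = (-11/12 + C)*(C + u))
(20 + l(4, 3))*w(1, -6) = (20 + (4² - 11/12*4 - 11/12*3 + 4*3))*((½)*(1 - 6)/1) = (20 + (16 - 11/3 - 11/4 + 12))*((½)*1*(-5)) = (20 + 259/12)*(-5/2) = (499/12)*(-5/2) = -2495/24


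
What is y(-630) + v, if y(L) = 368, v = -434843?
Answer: -434475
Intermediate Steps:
y(-630) + v = 368 - 434843 = -434475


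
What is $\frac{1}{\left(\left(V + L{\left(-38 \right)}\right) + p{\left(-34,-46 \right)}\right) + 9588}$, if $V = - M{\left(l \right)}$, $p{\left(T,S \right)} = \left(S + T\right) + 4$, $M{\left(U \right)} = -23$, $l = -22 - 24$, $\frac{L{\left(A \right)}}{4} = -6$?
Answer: $\frac{1}{9511} \approx 0.00010514$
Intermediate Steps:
$L{\left(A \right)} = -24$ ($L{\left(A \right)} = 4 \left(-6\right) = -24$)
$l = -46$
$p{\left(T,S \right)} = 4 + S + T$
$V = 23$ ($V = \left(-1\right) \left(-23\right) = 23$)
$\frac{1}{\left(\left(V + L{\left(-38 \right)}\right) + p{\left(-34,-46 \right)}\right) + 9588} = \frac{1}{\left(\left(23 - 24\right) - 76\right) + 9588} = \frac{1}{\left(-1 - 76\right) + 9588} = \frac{1}{-77 + 9588} = \frac{1}{9511}$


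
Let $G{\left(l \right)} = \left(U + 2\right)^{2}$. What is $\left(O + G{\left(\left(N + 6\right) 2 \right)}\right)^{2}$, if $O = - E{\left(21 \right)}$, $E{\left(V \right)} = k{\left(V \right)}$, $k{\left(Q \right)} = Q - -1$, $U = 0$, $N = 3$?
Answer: $324$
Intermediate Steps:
$k{\left(Q \right)} = 1 + Q$ ($k{\left(Q \right)} = Q + 1 = 1 + Q$)
$E{\left(V \right)} = 1 + V$
$O = -22$ ($O = - (1 + 21) = \left(-1\right) 22 = -22$)
$G{\left(l \right)} = 4$ ($G{\left(l \right)} = \left(0 + 2\right)^{2} = 2^{2} = 4$)
$\left(O + G{\left(\left(N + 6\right) 2 \right)}\right)^{2} = \left(-22 + 4\right)^{2} = \left(-18\right)^{2} = 324$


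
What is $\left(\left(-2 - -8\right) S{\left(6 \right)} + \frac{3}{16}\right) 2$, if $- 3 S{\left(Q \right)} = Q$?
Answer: $- \frac{189}{8} \approx -23.625$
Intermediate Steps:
$S{\left(Q \right)} = - \frac{Q}{3}$
$\left(\left(-2 - -8\right) S{\left(6 \right)} + \frac{3}{16}\right) 2 = \left(\left(-2 - -8\right) \left(\left(- \frac{1}{3}\right) 6\right) + \frac{3}{16}\right) 2 = \left(\left(-2 + 8\right) \left(-2\right) + 3 \cdot \frac{1}{16}\right) 2 = \left(6 \left(-2\right) + \frac{3}{16}\right) 2 = \left(-12 + \frac{3}{16}\right) 2 = \left(- \frac{189}{16}\right) 2 = - \frac{189}{8}$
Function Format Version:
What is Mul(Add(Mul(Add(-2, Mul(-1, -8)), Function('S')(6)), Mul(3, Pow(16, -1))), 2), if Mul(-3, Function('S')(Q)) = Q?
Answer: Rational(-189, 8) ≈ -23.625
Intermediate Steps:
Function('S')(Q) = Mul(Rational(-1, 3), Q)
Mul(Add(Mul(Add(-2, Mul(-1, -8)), Function('S')(6)), Mul(3, Pow(16, -1))), 2) = Mul(Add(Mul(Add(-2, Mul(-1, -8)), Mul(Rational(-1, 3), 6)), Mul(3, Pow(16, -1))), 2) = Mul(Add(Mul(Add(-2, 8), -2), Mul(3, Rational(1, 16))), 2) = Mul(Add(Mul(6, -2), Rational(3, 16)), 2) = Mul(Add(-12, Rational(3, 16)), 2) = Mul(Rational(-189, 16), 2) = Rational(-189, 8)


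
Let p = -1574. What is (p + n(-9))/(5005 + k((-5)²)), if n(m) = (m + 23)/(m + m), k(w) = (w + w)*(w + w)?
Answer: -14173/67545 ≈ -0.20983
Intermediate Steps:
k(w) = 4*w² (k(w) = (2*w)*(2*w) = 4*w²)
n(m) = (23 + m)/(2*m) (n(m) = (23 + m)/((2*m)) = (23 + m)*(1/(2*m)) = (23 + m)/(2*m))
(p + n(-9))/(5005 + k((-5)²)) = (-1574 + (½)*(23 - 9)/(-9))/(5005 + 4*((-5)²)²) = (-1574 + (½)*(-⅑)*14)/(5005 + 4*25²) = (-1574 - 7/9)/(5005 + 4*625) = -14173/(9*(5005 + 2500)) = -14173/9/7505 = -14173/9*1/7505 = -14173/67545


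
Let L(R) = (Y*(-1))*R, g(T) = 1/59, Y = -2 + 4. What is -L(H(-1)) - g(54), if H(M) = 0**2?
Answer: -1/59 ≈ -0.016949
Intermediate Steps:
Y = 2
H(M) = 0
g(T) = 1/59
L(R) = -2*R (L(R) = (2*(-1))*R = -2*R)
-L(H(-1)) - g(54) = -(-2)*0 - 1*1/59 = -1*0 - 1/59 = 0 - 1/59 = -1/59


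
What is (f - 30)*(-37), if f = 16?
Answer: 518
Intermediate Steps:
(f - 30)*(-37) = (16 - 30)*(-37) = -14*(-37) = 518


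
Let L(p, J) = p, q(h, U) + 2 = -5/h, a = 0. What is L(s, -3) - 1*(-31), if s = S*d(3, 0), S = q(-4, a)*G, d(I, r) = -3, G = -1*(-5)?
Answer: 169/4 ≈ 42.250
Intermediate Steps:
G = 5
q(h, U) = -2 - 5/h
S = -15/4 (S = (-2 - 5/(-4))*5 = (-2 - 5*(-¼))*5 = (-2 + 5/4)*5 = -¾*5 = -15/4 ≈ -3.7500)
s = 45/4 (s = -15/4*(-3) = 45/4 ≈ 11.250)
L(s, -3) - 1*(-31) = 45/4 - 1*(-31) = 45/4 + 31 = 169/4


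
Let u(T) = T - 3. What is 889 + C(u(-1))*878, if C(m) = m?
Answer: -2623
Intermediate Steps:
u(T) = -3 + T
889 + C(u(-1))*878 = 889 + (-3 - 1)*878 = 889 - 4*878 = 889 - 3512 = -2623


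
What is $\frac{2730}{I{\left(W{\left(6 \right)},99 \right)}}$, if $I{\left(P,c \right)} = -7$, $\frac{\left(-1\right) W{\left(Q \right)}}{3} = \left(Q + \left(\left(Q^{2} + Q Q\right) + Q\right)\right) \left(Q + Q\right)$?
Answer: $-390$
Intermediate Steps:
$W{\left(Q \right)} = - 6 Q \left(2 Q + 2 Q^{2}\right)$ ($W{\left(Q \right)} = - 3 \left(Q + \left(\left(Q^{2} + Q Q\right) + Q\right)\right) \left(Q + Q\right) = - 3 \left(Q + \left(\left(Q^{2} + Q^{2}\right) + Q\right)\right) 2 Q = - 3 \left(Q + \left(2 Q^{2} + Q\right)\right) 2 Q = - 3 \left(Q + \left(Q + 2 Q^{2}\right)\right) 2 Q = - 3 \left(2 Q + 2 Q^{2}\right) 2 Q = - 3 \cdot 2 Q \left(2 Q + 2 Q^{2}\right) = - 6 Q \left(2 Q + 2 Q^{2}\right)$)
$\frac{2730}{I{\left(W{\left(6 \right)},99 \right)}} = \frac{2730}{-7} = 2730 \left(- \frac{1}{7}\right) = -390$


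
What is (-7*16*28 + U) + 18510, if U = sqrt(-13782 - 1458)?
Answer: 15374 + 2*I*sqrt(3810) ≈ 15374.0 + 123.45*I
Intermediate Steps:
U = 2*I*sqrt(3810) (U = sqrt(-15240) = 2*I*sqrt(3810) ≈ 123.45*I)
(-7*16*28 + U) + 18510 = (-7*16*28 + 2*I*sqrt(3810)) + 18510 = (-112*28 + 2*I*sqrt(3810)) + 18510 = (-3136 + 2*I*sqrt(3810)) + 18510 = 15374 + 2*I*sqrt(3810)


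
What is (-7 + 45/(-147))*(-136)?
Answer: 48688/49 ≈ 993.63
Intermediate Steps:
(-7 + 45/(-147))*(-136) = (-7 + 45*(-1/147))*(-136) = (-7 - 15/49)*(-136) = -358/49*(-136) = 48688/49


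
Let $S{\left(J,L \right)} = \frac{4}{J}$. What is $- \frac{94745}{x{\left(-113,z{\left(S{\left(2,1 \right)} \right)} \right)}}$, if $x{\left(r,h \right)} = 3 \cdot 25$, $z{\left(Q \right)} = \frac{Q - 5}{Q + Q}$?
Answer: $- \frac{18949}{15} \approx -1263.3$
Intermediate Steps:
$z{\left(Q \right)} = \frac{-5 + Q}{2 Q}$
$x{\left(r,h \right)} = 75$
$- \frac{94745}{x{\left(-113,z{\left(S{\left(2,1 \right)} \right)} \right)}} = - \frac{94745}{75} = \left(-94745\right) \frac{1}{75} = - \frac{18949}{15}$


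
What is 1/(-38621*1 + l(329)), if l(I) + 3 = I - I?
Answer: -1/38624 ≈ -2.5891e-5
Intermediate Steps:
l(I) = -3 (l(I) = -3 + (I - I) = -3 + 0 = -3)
1/(-38621*1 + l(329)) = 1/(-38621*1 - 3) = 1/(-38621 - 3) = 1/(-38624) = -1/38624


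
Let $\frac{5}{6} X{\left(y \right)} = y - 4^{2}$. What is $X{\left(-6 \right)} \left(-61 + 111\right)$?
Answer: $-1320$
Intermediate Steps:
$X{\left(y \right)} = - \frac{96}{5} + \frac{6 y}{5}$ ($X{\left(y \right)} = \frac{6 \left(y - 4^{2}\right)}{5} = \frac{6 \left(y - 16\right)}{5} = \frac{6 \left(-16 + y\right)}{5} = - \frac{96}{5} + \frac{6 y}{5}$)
$X{\left(-6 \right)} \left(-61 + 111\right) = \left(- \frac{96}{5} + \frac{6}{5} \left(-6\right)\right) \left(-61 + 111\right) = \left(- \frac{96}{5} - \frac{36}{5}\right) 50 = \left(- \frac{132}{5}\right) 50 = -1320$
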